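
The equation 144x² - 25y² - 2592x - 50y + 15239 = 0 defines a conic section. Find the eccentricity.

Group: 144(x² - 18x) -25(y² + 2y) = -15239
Completing the square gives 144(x - 9)² -25(y + 1)² = -15239 + 11664 - 25 = -3600.
Divide through by -3600 to get (y + 1)²/144 - (x - 9)²/25 = 1.
Hyperbola, center (9, -1), transverse axis vertical; a² = 144, b² = 25.
c² = a² + b² = 169, so c = 13.
e = c/a = 13/12.

e = 13/12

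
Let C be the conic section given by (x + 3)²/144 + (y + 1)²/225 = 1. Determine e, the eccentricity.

e = 3/5

Center (-3, -1). The larger denominator 225 sits under the y-term, so the major axis is vertical; a² = 225, b² = 144.
c² = a² - b² = 81, so c = 9.
e = c/a = 9/15 = 3/5.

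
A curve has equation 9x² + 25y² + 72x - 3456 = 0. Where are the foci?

(-20, 0) and (12, 0)

9(x² + 8x) + 25y² = 3456
Complete the square: 9(x + 4)² + 25y² = 3456 + 144 + 0 = 3600
Divide through by 3600 to get (x + 4)²/400 + y²/144 = 1.
Ellipse, center (-4, 0), major axis horizontal; a² = 400, b² = 144.
c² = a² - b² = 400 - 144 = 256, so c = 16.
Foci lie on the horizontal axis through the center: (h ± c, k).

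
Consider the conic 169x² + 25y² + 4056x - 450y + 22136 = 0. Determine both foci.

Group the x- and y-terms: 169(x² + 24x) + 25(y² - 18y) = -22136
169(x + 12)² + 25(y - 9)² = -22136 + 24336 + 2025 = 4225
Divide through by 4225 to get (x + 12)²/25 + (y - 9)²/169 = 1.
Ellipse, center (-12, 9), major axis vertical; a² = 169, b² = 25.
c² = a² - b² = 169 - 25 = 144, so c = 12.
Foci lie on the vertical axis through the center: (h, k ± c).

(-12, -3) and (-12, 21)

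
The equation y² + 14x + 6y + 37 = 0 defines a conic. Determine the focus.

(-11/2, -3)

Only y is squared. Complete the square in y: (y + 3)² = -14(x + 2).
Vertex (-2, -3); 4p = -14 so p = -7/2. Opens left.
Focus is p units from the vertex along the axis: (h + p, k).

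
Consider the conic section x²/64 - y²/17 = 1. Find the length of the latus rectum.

17/4

Center (0, 0). The positive term is the x-term, so the transverse axis is horizontal; a² = 64, b² = 17.
Latus rectum length = 2b²/a = 2·17/8 = 17/4.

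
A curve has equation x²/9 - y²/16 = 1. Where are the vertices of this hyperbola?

Center (0, 0). The positive term is the x-term, so the transverse axis is horizontal; a² = 9, b² = 16.
a = 3. Vertices at (h ± a, k).

(-3, 0) and (3, 0)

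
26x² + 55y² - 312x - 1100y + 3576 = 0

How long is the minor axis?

4√13

Rearranging, 26(x² - 12x) + 55(y² - 20y) = -3576.
Completing the square gives 26(x - 6)² + 55(y - 10)² = -3576 + 936 + 5500 = 2860.
Divide through by 2860 to get (x - 6)²/110 + (y - 10)²/52 = 1.
Ellipse, center (6, 10), major axis horizontal; a² = 110, b² = 52.
b² = 52 so b = 2√13; the minor axis has length 2b = 4√13.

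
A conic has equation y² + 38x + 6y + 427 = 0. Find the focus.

Only y is squared. Complete the square in y: (y + 3)² = -38(x + 11).
Vertex (-11, -3); 4p = -38 so p = -19/2. Opens left.
Focus is p units from the vertex along the axis: (h + p, k).

(-41/2, -3)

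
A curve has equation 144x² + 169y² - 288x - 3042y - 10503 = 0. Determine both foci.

(-4, 9) and (6, 9)

Group: 144(x² - 2x) + 169(y² - 18y) = 10503
144(x - 1)² + 169(y - 9)² = 10503 + 144 + 13689 = 24336
Divide through by 24336 to get (x - 1)²/169 + (y - 9)²/144 = 1.
Ellipse, center (1, 9), major axis horizontal; a² = 169, b² = 144.
c² = a² - b² = 169 - 144 = 25, so c = 5.
Foci lie on the horizontal axis through the center: (h ± c, k).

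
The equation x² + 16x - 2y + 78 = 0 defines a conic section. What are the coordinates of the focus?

(-8, 15/2)

Only x is squared. Complete the square in x: (x + 8)² = 2(y - 7).
Vertex (-8, 7); 4p = 2 so p = 1/2. Opens up.
Focus is p units from the vertex along the axis: (h, k + p).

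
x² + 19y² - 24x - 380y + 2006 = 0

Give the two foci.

Group the x- and y-terms: (x² - 24x) + 19(y² - 20y) = -2006
(x - 12)² + 19(y - 10)² = -2006 + 144 + 1900 = 38
Divide through by 38 to get (x - 12)²/38 + (y - 10)²/2 = 1.
Ellipse, center (12, 10), major axis horizontal; a² = 38, b² = 2.
c² = a² - b² = 38 - 2 = 36, so c = 6.
Foci lie on the horizontal axis through the center: (h ± c, k).

(6, 10) and (18, 10)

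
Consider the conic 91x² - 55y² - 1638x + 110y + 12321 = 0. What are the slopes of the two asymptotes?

√5005/55 and -√5005/55

91(x² - 18x) -55(y² - 2y) = -12321
91(x - 9)² -55(y - 1)² = -12321 + 7371 - 55 = -5005
Dividing both sides by -5005: (y - 1)²/91 - (x - 9)²/55 = 1
Hyperbola, center (9, 1), transverse axis vertical; a² = 91, b² = 55.
For a vertical hyperbola the asymptotes have slope ±a/b.
Here that is ±√91/√55 = ±√5005/55.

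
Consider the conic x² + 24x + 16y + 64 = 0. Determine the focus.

Only x is squared. Complete the square in x: (x + 12)² = -16(y - 5).
Vertex (-12, 5); 4p = -16 so p = -4. Opens down.
Focus is p units from the vertex along the axis: (h, k + p).

(-12, 1)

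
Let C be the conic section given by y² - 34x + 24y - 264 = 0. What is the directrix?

Only y is squared. Complete the square in y: (y + 12)² = 34(x + 12).
Vertex (-12, -12); 4p = 34 so p = 17/2. Opens right.
Directrix is the vertical line x = h − p = -12 − (17/2) = -41/2.

x = -41/2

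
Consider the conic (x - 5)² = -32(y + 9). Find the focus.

Vertex (5, -9); 4p = -32 so p = -8. Opens down.
Focus is p units from the vertex along the axis: (h, k + p).

(5, -17)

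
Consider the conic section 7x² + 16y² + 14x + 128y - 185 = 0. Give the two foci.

(-7, -4) and (5, -4)

Collect terms: 7(x² + 2x) + 16(y² + 8y) = 185
Completing the square gives 7(x + 1)² + 16(y + 4)² = 185 + 7 + 256 = 448.
Divide by 448: (x + 1)²/64 + (y + 4)²/28 = 1
Ellipse, center (-1, -4), major axis horizontal; a² = 64, b² = 28.
c² = a² - b² = 64 - 28 = 36, so c = 6.
Foci lie on the horizontal axis through the center: (h ± c, k).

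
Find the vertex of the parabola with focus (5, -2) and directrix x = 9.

The vertex is the midpoint between the focus and the directrix along the axis of symmetry.
Axis is horizontal (directrix is vertical). Vertex x-coordinate = (5 + 9)/2 = 7; y-coordinate = -2.

(7, -2)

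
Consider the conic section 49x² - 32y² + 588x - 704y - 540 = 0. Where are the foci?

(-6, -20) and (-6, -2)

49(x² + 12x) -32(y² + 22y) = 540
Complete the square in x and y: 49(x + 6)² -32(y + 11)² = 540 + 1764 - 3872 = -1568
Divide through by -1568 to get (y + 11)²/49 - (x + 6)²/32 = 1.
Hyperbola, center (-6, -11), transverse axis vertical; a² = 49, b² = 32.
c² = a² + b² = 49 + 32 = 81, so c = 9.
Foci lie on the vertical axis through the center: (h, k ± c).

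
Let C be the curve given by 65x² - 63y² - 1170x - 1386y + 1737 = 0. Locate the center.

Group the x- and y-terms: 65(x² - 18x) -63(y² + 22y) = -1737
65(x - 9)² -63(y + 11)² = -1737 + 5265 - 7623 = -4095
Divide through by -4095 to get (y + 11)²/65 - (x - 9)²/63 = 1.
Hyperbola with center (9, -11).

(9, -11)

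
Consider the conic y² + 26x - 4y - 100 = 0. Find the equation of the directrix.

x = 21/2

Only y is squared. Complete the square in y: (y - 2)² = -26(x - 4).
Vertex (4, 2); 4p = -26 so p = -13/2. Opens left.
Directrix is the vertical line x = h − p = 4 − (-13/2) = 21/2.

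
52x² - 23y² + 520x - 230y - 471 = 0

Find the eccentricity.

Group the x- and y-terms: 52(x² + 10x) -23(y² + 10y) = 471
Complete the square: 52(x + 5)² -23(y + 5)² = 471 + 1300 - 575 = 1196
Divide by 1196: (x + 5)²/23 - (y + 5)²/52 = 1
Hyperbola, center (-5, -5), transverse axis horizontal; a² = 23, b² = 52.
c² = a² + b² = 75, so c = 5√3.
e = c/a = 5√3/√23 = 5√69/23.

e = 5√69/23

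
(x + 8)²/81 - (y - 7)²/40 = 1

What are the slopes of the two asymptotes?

Center (-8, 7). The positive term is the x-term, so the transverse axis is horizontal; a² = 81, b² = 40.
For a horizontal hyperbola the asymptotes have slope ±b/a.
Here that is ±2√10/9.

2√10/9 and -2√10/9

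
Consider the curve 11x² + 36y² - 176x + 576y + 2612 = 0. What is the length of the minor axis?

2√11

Group: 11(x² - 16x) + 36(y² + 16y) = -2612
Complete the square: 11(x - 8)² + 36(y + 8)² = -2612 + 704 + 2304 = 396
Divide by 396: (x - 8)²/36 + (y + 8)²/11 = 1
Ellipse, center (8, -8), major axis horizontal; a² = 36, b² = 11.
b² = 11 so b = √11; the minor axis has length 2b = 2√11.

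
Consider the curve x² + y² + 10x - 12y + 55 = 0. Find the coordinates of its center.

(x² + 10x) + (y² - 12y) = -55
Complete the square in x and y: (x + 5)² + (y - 6)² = -55 + 25 + 36 = 6
So (x + 5)² + (y - 6)² = 6.
Circle centered at (-5, 6) with r² = 6.

(-5, 6)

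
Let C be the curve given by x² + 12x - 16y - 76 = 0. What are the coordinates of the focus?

(-6, -3)

Only x is squared. Complete the square in x: (x + 6)² = 16(y + 7).
Vertex (-6, -7); 4p = 16 so p = 4. Opens up.
Focus is p units from the vertex along the axis: (h, k + p).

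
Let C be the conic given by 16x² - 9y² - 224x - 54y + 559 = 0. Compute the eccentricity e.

Group the x- and y-terms: 16(x² - 14x) -9(y² + 6y) = -559
Complete the square: 16(x - 7)² -9(y + 3)² = -559 + 784 - 81 = 144
Divide through by 144 to get (x - 7)²/9 - (y + 3)²/16 = 1.
Hyperbola, center (7, -3), transverse axis horizontal; a² = 9, b² = 16.
c² = a² + b² = 25, so c = 5.
e = c/a = 5/3.

e = 5/3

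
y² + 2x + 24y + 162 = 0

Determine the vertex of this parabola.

Only y is squared. Complete the square in y: (y + 12)² = -2(x + 9).
Vertex (-9, -12); 4p = -2 so p = -1/2. Opens left.

(-9, -12)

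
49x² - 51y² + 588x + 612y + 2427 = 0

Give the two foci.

Group the x- and y-terms: 49(x² + 12x) -51(y² - 12y) = -2427
49(x + 6)² -51(y - 6)² = -2427 + 1764 - 1836 = -2499
Divide through by -2499 to get (y - 6)²/49 - (x + 6)²/51 = 1.
Hyperbola, center (-6, 6), transverse axis vertical; a² = 49, b² = 51.
c² = a² + b² = 49 + 51 = 100, so c = 10.
Foci lie on the vertical axis through the center: (h, k ± c).

(-6, -4) and (-6, 16)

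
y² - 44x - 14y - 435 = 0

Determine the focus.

(0, 7)

Only y is squared. Complete the square in y: (y - 7)² = 44(x + 11).
Vertex (-11, 7); 4p = 44 so p = 11. Opens right.
Focus is p units from the vertex along the axis: (h + p, k).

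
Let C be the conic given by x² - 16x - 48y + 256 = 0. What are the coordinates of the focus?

(8, 16)

Only x is squared. Complete the square in x: (x - 8)² = 48(y - 4).
Vertex (8, 4); 4p = 48 so p = 12. Opens up.
Focus is p units from the vertex along the axis: (h, k + p).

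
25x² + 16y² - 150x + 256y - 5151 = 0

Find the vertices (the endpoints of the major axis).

(3, -28) and (3, 12)

Group the x- and y-terms: 25(x² - 6x) + 16(y² + 16y) = 5151
Complete the square: 25(x - 3)² + 16(y + 8)² = 5151 + 225 + 1024 = 6400
Dividing both sides by 6400: (x - 3)²/256 + (y + 8)²/400 = 1
Ellipse, center (3, -8), major axis vertical; a² = 400, b² = 256.
a = 20. Vertices at (h, k ± a).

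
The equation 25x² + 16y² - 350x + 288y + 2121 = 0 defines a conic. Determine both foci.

(7, -12) and (7, -6)

Collect terms: 25(x² - 14x) + 16(y² + 18y) = -2121
Complete the square in x and y: 25(x - 7)² + 16(y + 9)² = -2121 + 1225 + 1296 = 400
Divide by 400: (x - 7)²/16 + (y + 9)²/25 = 1
Ellipse, center (7, -9), major axis vertical; a² = 25, b² = 16.
c² = a² - b² = 25 - 16 = 9, so c = 3.
Foci lie on the vertical axis through the center: (h, k ± c).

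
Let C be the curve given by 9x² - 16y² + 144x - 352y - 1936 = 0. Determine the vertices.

Group the x- and y-terms: 9(x² + 16x) -16(y² + 22y) = 1936
Complete the square in x and y: 9(x + 8)² -16(y + 11)² = 1936 + 576 - 1936 = 576
Divide by 576: (x + 8)²/64 - (y + 11)²/36 = 1
Hyperbola, center (-8, -11), transverse axis horizontal; a² = 64, b² = 36.
a = 8. Vertices at (h ± a, k).

(-16, -11) and (0, -11)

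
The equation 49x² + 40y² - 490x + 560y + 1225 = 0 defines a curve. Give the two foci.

(5, -10) and (5, -4)

49(x² - 10x) + 40(y² + 14y) = -1225
Completing the square gives 49(x - 5)² + 40(y + 7)² = -1225 + 1225 + 1960 = 1960.
Divide by 1960: (x - 5)²/40 + (y + 7)²/49 = 1
Ellipse, center (5, -7), major axis vertical; a² = 49, b² = 40.
c² = a² - b² = 49 - 40 = 9, so c = 3.
Foci lie on the vertical axis through the center: (h, k ± c).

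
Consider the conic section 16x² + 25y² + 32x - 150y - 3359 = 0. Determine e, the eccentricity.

e = 3/5

16(x² + 2x) + 25(y² - 6y) = 3359
Completing the square gives 16(x + 1)² + 25(y - 3)² = 3359 + 16 + 225 = 3600.
Divide through by 3600 to get (x + 1)²/225 + (y - 3)²/144 = 1.
Ellipse, center (-1, 3), major axis horizontal; a² = 225, b² = 144.
c² = a² - b² = 81, so c = 9.
e = c/a = 9/15 = 3/5.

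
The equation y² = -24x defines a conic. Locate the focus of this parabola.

(-6, 0)

Vertex (0, 0); 4p = -24 so p = -6. Opens left.
Focus is p units from the vertex along the axis: (h + p, k).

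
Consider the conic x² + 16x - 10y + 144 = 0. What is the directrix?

Only x is squared. Complete the square in x: (x + 8)² = 10(y - 8).
Vertex (-8, 8); 4p = 10 so p = 5/2. Opens up.
Directrix is the horizontal line y = k − p = 8 − (5/2) = 11/2.

y = 11/2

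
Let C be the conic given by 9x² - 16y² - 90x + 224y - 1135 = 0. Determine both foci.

Collect terms: 9(x² - 10x) -16(y² - 14y) = 1135
9(x - 5)² -16(y - 7)² = 1135 + 225 - 784 = 576
Dividing both sides by 576: (x - 5)²/64 - (y - 7)²/36 = 1
Hyperbola, center (5, 7), transverse axis horizontal; a² = 64, b² = 36.
c² = a² + b² = 64 + 36 = 100, so c = 10.
Foci lie on the horizontal axis through the center: (h ± c, k).

(-5, 7) and (15, 7)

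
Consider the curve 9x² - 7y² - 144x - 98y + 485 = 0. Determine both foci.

(8, -15) and (8, 1)

Group the x- and y-terms: 9(x² - 16x) -7(y² + 14y) = -485
9(x - 8)² -7(y + 7)² = -485 + 576 - 343 = -252
Divide through by -252 to get (y + 7)²/36 - (x - 8)²/28 = 1.
Hyperbola, center (8, -7), transverse axis vertical; a² = 36, b² = 28.
c² = a² + b² = 36 + 28 = 64, so c = 8.
Foci lie on the vertical axis through the center: (h, k ± c).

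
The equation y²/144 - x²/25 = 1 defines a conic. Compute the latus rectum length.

25/6

Center (0, 0). The positive term is the y-term, so the transverse axis is vertical; a² = 144, b² = 25.
Latus rectum length = 2b²/a = 2·25/12 = 25/6.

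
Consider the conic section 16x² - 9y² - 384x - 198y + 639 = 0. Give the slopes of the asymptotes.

4/3 and -4/3

16(x² - 24x) -9(y² + 22y) = -639
Complete the square: 16(x - 12)² -9(y + 11)² = -639 + 2304 - 1089 = 576
Divide through by 576 to get (x - 12)²/36 - (y + 11)²/64 = 1.
Hyperbola, center (12, -11), transverse axis horizontal; a² = 36, b² = 64.
For a horizontal hyperbola the asymptotes have slope ±b/a.
Here that is ±8/6 = ±4/3.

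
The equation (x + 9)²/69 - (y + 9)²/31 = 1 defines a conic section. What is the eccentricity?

e = 10√69/69

Center (-9, -9). The positive term is the x-term, so the transverse axis is horizontal; a² = 69, b² = 31.
c² = a² + b² = 100, so c = 10.
e = c/a = 10/√69 = 10√69/69.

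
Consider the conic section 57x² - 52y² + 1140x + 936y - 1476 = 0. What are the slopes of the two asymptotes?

57(x² + 20x) -52(y² - 18y) = 1476
Complete the square: 57(x + 10)² -52(y - 9)² = 1476 + 5700 - 4212 = 2964
Dividing both sides by 2964: (x + 10)²/52 - (y - 9)²/57 = 1
Hyperbola, center (-10, 9), transverse axis horizontal; a² = 52, b² = 57.
For a horizontal hyperbola the asymptotes have slope ±b/a.
Here that is ±√57/2√13 = ±√741/26.

√741/26 and -√741/26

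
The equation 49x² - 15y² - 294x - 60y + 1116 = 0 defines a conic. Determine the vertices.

(3, -9) and (3, 5)

Group the x- and y-terms: 49(x² - 6x) -15(y² + 4y) = -1116
Complete the square: 49(x - 3)² -15(y + 2)² = -1116 + 441 - 60 = -735
Divide by -735: (y + 2)²/49 - (x - 3)²/15 = 1
Hyperbola, center (3, -2), transverse axis vertical; a² = 49, b² = 15.
a = 7. Vertices at (h, k ± a).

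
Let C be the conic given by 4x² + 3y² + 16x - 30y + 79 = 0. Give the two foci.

(-2, 4) and (-2, 6)

4(x² + 4x) + 3(y² - 10y) = -79
Complete the square: 4(x + 2)² + 3(y - 5)² = -79 + 16 + 75 = 12
Divide by 12: (x + 2)²/3 + (y - 5)²/4 = 1
Ellipse, center (-2, 5), major axis vertical; a² = 4, b² = 3.
c² = a² - b² = 4 - 3 = 1, so c = 1.
Foci lie on the vertical axis through the center: (h, k ± c).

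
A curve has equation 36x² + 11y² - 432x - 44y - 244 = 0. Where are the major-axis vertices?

(6, -10) and (6, 14)

Group the x- and y-terms: 36(x² - 12x) + 11(y² - 4y) = 244
Completing the square gives 36(x - 6)² + 11(y - 2)² = 244 + 1296 + 44 = 1584.
Dividing both sides by 1584: (x - 6)²/44 + (y - 2)²/144 = 1
Ellipse, center (6, 2), major axis vertical; a² = 144, b² = 44.
a = 12. Vertices at (h, k ± a).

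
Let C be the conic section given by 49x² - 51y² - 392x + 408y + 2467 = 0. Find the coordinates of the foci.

(4, -6) and (4, 14)

Rearranging, 49(x² - 8x) -51(y² - 8y) = -2467.
Complete the square: 49(x - 4)² -51(y - 4)² = -2467 + 784 - 816 = -2499
Divide by -2499: (y - 4)²/49 - (x - 4)²/51 = 1
Hyperbola, center (4, 4), transverse axis vertical; a² = 49, b² = 51.
c² = a² + b² = 49 + 51 = 100, so c = 10.
Foci lie on the vertical axis through the center: (h, k ± c).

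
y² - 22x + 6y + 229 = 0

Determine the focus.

Only y is squared. Complete the square in y: (y + 3)² = 22(x - 10).
Vertex (10, -3); 4p = 22 so p = 11/2. Opens right.
Focus is p units from the vertex along the axis: (h + p, k).

(31/2, -3)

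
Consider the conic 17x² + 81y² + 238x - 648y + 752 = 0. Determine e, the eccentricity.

17(x² + 14x) + 81(y² - 8y) = -752
Completing the square gives 17(x + 7)² + 81(y - 4)² = -752 + 833 + 1296 = 1377.
Divide through by 1377 to get (x + 7)²/81 + (y - 4)²/17 = 1.
Ellipse, center (-7, 4), major axis horizontal; a² = 81, b² = 17.
c² = a² - b² = 64, so c = 8.
e = c/a = 8/9.

e = 8/9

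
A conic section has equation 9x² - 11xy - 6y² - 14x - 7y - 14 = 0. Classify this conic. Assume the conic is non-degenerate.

hyperbola

A = 9, B = -11, C = -6.
Discriminant B² − 4AC = (-11)² − 4·9·(-6) = 337.
B² − 4AC > 0 ⇒ hyperbola.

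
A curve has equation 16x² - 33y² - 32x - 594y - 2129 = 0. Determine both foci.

Collect terms: 16(x² - 2x) -33(y² + 18y) = 2129
Complete the square in x and y: 16(x - 1)² -33(y + 9)² = 2129 + 16 - 2673 = -528
Dividing both sides by -528: (y + 9)²/16 - (x - 1)²/33 = 1
Hyperbola, center (1, -9), transverse axis vertical; a² = 16, b² = 33.
c² = a² + b² = 16 + 33 = 49, so c = 7.
Foci lie on the vertical axis through the center: (h, k ± c).

(1, -16) and (1, -2)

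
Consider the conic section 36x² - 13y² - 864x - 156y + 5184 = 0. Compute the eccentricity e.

Group the x- and y-terms: 36(x² - 24x) -13(y² + 12y) = -5184
Completing the square gives 36(x - 12)² -13(y + 6)² = -5184 + 5184 - 468 = -468.
Divide by -468: (y + 6)²/36 - (x - 12)²/13 = 1
Hyperbola, center (12, -6), transverse axis vertical; a² = 36, b² = 13.
c² = a² + b² = 49, so c = 7.
e = c/a = 7/6.

e = 7/6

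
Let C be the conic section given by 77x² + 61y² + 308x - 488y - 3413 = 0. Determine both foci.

77(x² + 4x) + 61(y² - 8y) = 3413
77(x + 2)² + 61(y - 4)² = 3413 + 308 + 976 = 4697
Divide by 4697: (x + 2)²/61 + (y - 4)²/77 = 1
Ellipse, center (-2, 4), major axis vertical; a² = 77, b² = 61.
c² = a² - b² = 77 - 61 = 16, so c = 4.
Foci lie on the vertical axis through the center: (h, k ± c).

(-2, 0) and (-2, 8)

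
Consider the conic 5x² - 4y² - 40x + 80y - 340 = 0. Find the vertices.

Group the x- and y-terms: 5(x² - 8x) -4(y² - 20y) = 340
Complete the square in x and y: 5(x - 4)² -4(y - 10)² = 340 + 80 - 400 = 20
Divide by 20: (x - 4)²/4 - (y - 10)²/5 = 1
Hyperbola, center (4, 10), transverse axis horizontal; a² = 4, b² = 5.
a = 2. Vertices at (h ± a, k).

(2, 10) and (6, 10)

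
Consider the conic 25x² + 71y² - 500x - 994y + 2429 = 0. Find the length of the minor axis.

10√2

Group the x- and y-terms: 25(x² - 20x) + 71(y² - 14y) = -2429
Complete the square in x and y: 25(x - 10)² + 71(y - 7)² = -2429 + 2500 + 3479 = 3550
Divide through by 3550 to get (x - 10)²/142 + (y - 7)²/50 = 1.
Ellipse, center (10, 7), major axis horizontal; a² = 142, b² = 50.
b² = 50 so b = 5√2; the minor axis has length 2b = 10√2.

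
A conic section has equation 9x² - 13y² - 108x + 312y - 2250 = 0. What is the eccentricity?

e = √286/13

Group: 9(x² - 12x) -13(y² - 24y) = 2250
Complete the square in x and y: 9(x - 6)² -13(y - 12)² = 2250 + 324 - 1872 = 702
Divide through by 702 to get (x - 6)²/78 - (y - 12)²/54 = 1.
Hyperbola, center (6, 12), transverse axis horizontal; a² = 78, b² = 54.
c² = a² + b² = 132, so c = 2√33.
e = c/a = 2√33/√78 = √286/13.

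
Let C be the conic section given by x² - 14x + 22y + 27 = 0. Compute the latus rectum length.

22

Only x is squared. Complete the square in x: (x - 7)² = -22(y - 1).
Vertex (7, 1); 4p = -22 so p = -11/2. Opens down.
Latus rectum length = |4p| = 22.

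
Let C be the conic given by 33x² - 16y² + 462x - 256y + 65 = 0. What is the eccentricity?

e = 7/4

Rearranging, 33(x² + 14x) -16(y² + 16y) = -65.
Completing the square gives 33(x + 7)² -16(y + 8)² = -65 + 1617 - 1024 = 528.
Dividing both sides by 528: (x + 7)²/16 - (y + 8)²/33 = 1
Hyperbola, center (-7, -8), transverse axis horizontal; a² = 16, b² = 33.
c² = a² + b² = 49, so c = 7.
e = c/a = 7/4.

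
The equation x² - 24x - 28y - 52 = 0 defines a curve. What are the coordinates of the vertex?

(12, -7)

Only x is squared. Complete the square in x: (x - 12)² = 28(y + 7).
Vertex (12, -7); 4p = 28 so p = 7. Opens up.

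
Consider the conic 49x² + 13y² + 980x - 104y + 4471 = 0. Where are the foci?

49(x² + 20x) + 13(y² - 8y) = -4471
Completing the square gives 49(x + 10)² + 13(y - 4)² = -4471 + 4900 + 208 = 637.
Dividing both sides by 637: (x + 10)²/13 + (y - 4)²/49 = 1
Ellipse, center (-10, 4), major axis vertical; a² = 49, b² = 13.
c² = a² - b² = 49 - 13 = 36, so c = 6.
Foci lie on the vertical axis through the center: (h, k ± c).

(-10, -2) and (-10, 10)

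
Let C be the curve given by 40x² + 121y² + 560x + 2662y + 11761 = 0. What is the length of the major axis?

22

Group: 40(x² + 14x) + 121(y² + 22y) = -11761
Complete the square: 40(x + 7)² + 121(y + 11)² = -11761 + 1960 + 14641 = 4840
Divide by 4840: (x + 7)²/121 + (y + 11)²/40 = 1
Ellipse, center (-7, -11), major axis horizontal; a² = 121, b² = 40.
a² = 121 so a = 11; the major axis has length 2a = 22.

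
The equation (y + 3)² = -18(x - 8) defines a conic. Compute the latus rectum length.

18

Vertex (8, -3); 4p = -18 so p = -9/2. Opens left.
Latus rectum length = |4p| = 18.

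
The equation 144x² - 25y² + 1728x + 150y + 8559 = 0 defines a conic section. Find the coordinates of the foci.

(-6, -10) and (-6, 16)

Group the x- and y-terms: 144(x² + 12x) -25(y² - 6y) = -8559
144(x + 6)² -25(y - 3)² = -8559 + 5184 - 225 = -3600
Dividing both sides by -3600: (y - 3)²/144 - (x + 6)²/25 = 1
Hyperbola, center (-6, 3), transverse axis vertical; a² = 144, b² = 25.
c² = a² + b² = 144 + 25 = 169, so c = 13.
Foci lie on the vertical axis through the center: (h, k ± c).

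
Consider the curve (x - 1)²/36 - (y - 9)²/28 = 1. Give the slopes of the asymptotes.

√7/3 and -√7/3

Center (1, 9). The positive term is the x-term, so the transverse axis is horizontal; a² = 36, b² = 28.
For a horizontal hyperbola the asymptotes have slope ±b/a.
Here that is ±2√7/6 = ±√7/3.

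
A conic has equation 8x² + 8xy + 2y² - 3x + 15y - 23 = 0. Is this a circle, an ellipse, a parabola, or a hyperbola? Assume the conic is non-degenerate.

parabola

A = 8, B = 8, C = 2.
Discriminant B² − 4AC = 8² − 4·8·2 = 0.
B² − 4AC = 0 ⇒ parabola.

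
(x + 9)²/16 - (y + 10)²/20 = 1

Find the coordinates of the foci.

Center (-9, -10). The positive term is the x-term, so the transverse axis is horizontal; a² = 16, b² = 20.
c² = a² + b² = 16 + 20 = 36, so c = 6.
Foci lie on the horizontal axis through the center: (h ± c, k).

(-15, -10) and (-3, -10)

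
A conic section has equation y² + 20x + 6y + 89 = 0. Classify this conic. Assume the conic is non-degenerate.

parabola

No xy term. Coefficients of x² and y² are A = 0, C = 1.
Exactly one squared variable ⇒ parabola.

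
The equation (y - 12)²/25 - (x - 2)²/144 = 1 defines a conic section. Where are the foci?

(2, -1) and (2, 25)

Center (2, 12). The positive term is the y-term, so the transverse axis is vertical; a² = 25, b² = 144.
c² = a² + b² = 25 + 144 = 169, so c = 13.
Foci lie on the vertical axis through the center: (h, k ± c).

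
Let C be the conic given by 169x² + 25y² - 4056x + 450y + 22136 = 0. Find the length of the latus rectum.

50/13

169(x² - 24x) + 25(y² + 18y) = -22136
Complete the square in x and y: 169(x - 12)² + 25(y + 9)² = -22136 + 24336 + 2025 = 4225
Divide through by 4225 to get (x - 12)²/25 + (y + 9)²/169 = 1.
Ellipse, center (12, -9), major axis vertical; a² = 169, b² = 25.
Latus rectum length = 2b²/a = 2·25/13 = 50/13.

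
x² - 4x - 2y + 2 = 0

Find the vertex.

(2, -1)

Only x is squared. Complete the square in x: (x - 2)² = 2(y + 1).
Vertex (2, -1); 4p = 2 so p = 1/2. Opens up.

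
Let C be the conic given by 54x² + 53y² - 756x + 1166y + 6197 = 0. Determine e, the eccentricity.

e = √6/18

54(x² - 14x) + 53(y² + 22y) = -6197
Completing the square gives 54(x - 7)² + 53(y + 11)² = -6197 + 2646 + 6413 = 2862.
Divide by 2862: (x - 7)²/53 + (y + 11)²/54 = 1
Ellipse, center (7, -11), major axis vertical; a² = 54, b² = 53.
c² = a² - b² = 1, so c = 1.
e = c/a = 1/3√6 = √6/18.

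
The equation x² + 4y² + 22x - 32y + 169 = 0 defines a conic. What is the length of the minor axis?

Group the x- and y-terms: (x² + 22x) + 4(y² - 8y) = -169
Complete the square: (x + 11)² + 4(y - 4)² = -169 + 121 + 64 = 16
Dividing both sides by 16: (x + 11)²/16 + (y - 4)²/4 = 1
Ellipse, center (-11, 4), major axis horizontal; a² = 16, b² = 4.
b² = 4 so b = 2; the minor axis has length 2b = 4.

4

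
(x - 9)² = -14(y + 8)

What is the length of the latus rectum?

14

Vertex (9, -8); 4p = -14 so p = -7/2. Opens down.
Latus rectum length = |4p| = 14.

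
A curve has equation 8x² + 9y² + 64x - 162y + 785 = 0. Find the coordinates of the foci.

(-5, 9) and (-3, 9)

8(x² + 8x) + 9(y² - 18y) = -785
Completing the square gives 8(x + 4)² + 9(y - 9)² = -785 + 128 + 729 = 72.
Divide by 72: (x + 4)²/9 + (y - 9)²/8 = 1
Ellipse, center (-4, 9), major axis horizontal; a² = 9, b² = 8.
c² = a² - b² = 9 - 8 = 1, so c = 1.
Foci lie on the horizontal axis through the center: (h ± c, k).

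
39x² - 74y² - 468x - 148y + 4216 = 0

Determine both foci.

Rearranging, 39(x² - 12x) -74(y² + 2y) = -4216.
Complete the square in x and y: 39(x - 6)² -74(y + 1)² = -4216 + 1404 - 74 = -2886
Dividing both sides by -2886: (y + 1)²/39 - (x - 6)²/74 = 1
Hyperbola, center (6, -1), transverse axis vertical; a² = 39, b² = 74.
c² = a² + b² = 39 + 74 = 113, so c = √113.
Foci lie on the vertical axis through the center: (h, k ± c).

(6, -1 - √113) and (6, -1 + √113)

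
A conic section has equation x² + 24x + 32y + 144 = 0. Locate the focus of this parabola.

(-12, -8)

Only x is squared. Complete the square in x: (x + 12)² = -32y.
Vertex (-12, 0); 4p = -32 so p = -8. Opens down.
Focus is p units from the vertex along the axis: (h, k + p).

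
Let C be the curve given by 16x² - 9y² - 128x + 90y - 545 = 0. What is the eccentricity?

e = 5/3

Collect terms: 16(x² - 8x) -9(y² - 10y) = 545
Complete the square in x and y: 16(x - 4)² -9(y - 5)² = 545 + 256 - 225 = 576
Divide through by 576 to get (x - 4)²/36 - (y - 5)²/64 = 1.
Hyperbola, center (4, 5), transverse axis horizontal; a² = 36, b² = 64.
c² = a² + b² = 100, so c = 10.
e = c/a = 10/6 = 5/3.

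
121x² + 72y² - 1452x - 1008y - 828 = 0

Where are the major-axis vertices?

(6, -4) and (6, 18)

Collect terms: 121(x² - 12x) + 72(y² - 14y) = 828
121(x - 6)² + 72(y - 7)² = 828 + 4356 + 3528 = 8712
Divide through by 8712 to get (x - 6)²/72 + (y - 7)²/121 = 1.
Ellipse, center (6, 7), major axis vertical; a² = 121, b² = 72.
a = 11. Vertices at (h, k ± a).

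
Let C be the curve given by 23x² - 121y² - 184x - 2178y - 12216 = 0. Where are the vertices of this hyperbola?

(-7, -9) and (15, -9)

Group: 23(x² - 8x) -121(y² + 18y) = 12216
23(x - 4)² -121(y + 9)² = 12216 + 368 - 9801 = 2783
Divide through by 2783 to get (x - 4)²/121 - (y + 9)²/23 = 1.
Hyperbola, center (4, -9), transverse axis horizontal; a² = 121, b² = 23.
a = 11. Vertices at (h ± a, k).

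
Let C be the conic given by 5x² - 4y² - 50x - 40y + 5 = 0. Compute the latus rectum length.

5

Collect terms: 5(x² - 10x) -4(y² + 10y) = -5
Completing the square gives 5(x - 5)² -4(y + 5)² = -5 + 125 - 100 = 20.
Divide through by 20 to get (x - 5)²/4 - (y + 5)²/5 = 1.
Hyperbola, center (5, -5), transverse axis horizontal; a² = 4, b² = 5.
Latus rectum length = 2b²/a = 2·5/2 = 5.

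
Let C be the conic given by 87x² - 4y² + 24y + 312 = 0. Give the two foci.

Collect terms: 87x² -4(y² - 6y) = -312
Completing the square gives 87x² -4(y - 3)² = -312 + 0 - 36 = -348.
Divide through by -348 to get (y - 3)²/87 - x²/4 = 1.
Hyperbola, center (0, 3), transverse axis vertical; a² = 87, b² = 4.
c² = a² + b² = 87 + 4 = 91, so c = √91.
Foci lie on the vertical axis through the center: (h, k ± c).

(0, 3 - √91) and (0, 3 + √91)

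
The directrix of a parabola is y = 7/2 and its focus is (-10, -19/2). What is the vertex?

The vertex is the midpoint between the focus and the directrix along the axis of symmetry.
Axis is vertical (directrix is horizontal). Vertex y-coordinate = (-19/2 + 7/2)/2 = -3; x-coordinate = -10.

(-10, -3)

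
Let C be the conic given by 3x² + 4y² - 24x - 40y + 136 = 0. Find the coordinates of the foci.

Rearranging, 3(x² - 8x) + 4(y² - 10y) = -136.
Complete the square: 3(x - 4)² + 4(y - 5)² = -136 + 48 + 100 = 12
Dividing both sides by 12: (x - 4)²/4 + (y - 5)²/3 = 1
Ellipse, center (4, 5), major axis horizontal; a² = 4, b² = 3.
c² = a² - b² = 4 - 3 = 1, so c = 1.
Foci lie on the horizontal axis through the center: (h ± c, k).

(3, 5) and (5, 5)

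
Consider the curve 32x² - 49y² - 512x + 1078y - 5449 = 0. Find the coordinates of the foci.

(-1, 11) and (17, 11)

Rearranging, 32(x² - 16x) -49(y² - 22y) = 5449.
Completing the square gives 32(x - 8)² -49(y - 11)² = 5449 + 2048 - 5929 = 1568.
Divide by 1568: (x - 8)²/49 - (y - 11)²/32 = 1
Hyperbola, center (8, 11), transverse axis horizontal; a² = 49, b² = 32.
c² = a² + b² = 49 + 32 = 81, so c = 9.
Foci lie on the horizontal axis through the center: (h ± c, k).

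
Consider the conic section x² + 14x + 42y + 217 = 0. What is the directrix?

y = 13/2

Only x is squared. Complete the square in x: (x + 7)² = -42(y + 4).
Vertex (-7, -4); 4p = -42 so p = -21/2. Opens down.
Directrix is the horizontal line y = k − p = -4 − (-21/2) = 13/2.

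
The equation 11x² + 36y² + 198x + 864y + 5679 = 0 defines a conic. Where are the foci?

11(x² + 18x) + 36(y² + 24y) = -5679
Completing the square gives 11(x + 9)² + 36(y + 12)² = -5679 + 891 + 5184 = 396.
Dividing both sides by 396: (x + 9)²/36 + (y + 12)²/11 = 1
Ellipse, center (-9, -12), major axis horizontal; a² = 36, b² = 11.
c² = a² - b² = 36 - 11 = 25, so c = 5.
Foci lie on the horizontal axis through the center: (h ± c, k).

(-14, -12) and (-4, -12)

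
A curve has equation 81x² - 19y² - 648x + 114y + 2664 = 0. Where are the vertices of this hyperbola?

(4, -6) and (4, 12)

Group: 81(x² - 8x) -19(y² - 6y) = -2664
81(x - 4)² -19(y - 3)² = -2664 + 1296 - 171 = -1539
Divide through by -1539 to get (y - 3)²/81 - (x - 4)²/19 = 1.
Hyperbola, center (4, 3), transverse axis vertical; a² = 81, b² = 19.
a = 9. Vertices at (h, k ± a).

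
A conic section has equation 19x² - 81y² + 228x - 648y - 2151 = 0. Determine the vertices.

19(x² + 12x) -81(y² + 8y) = 2151
Complete the square: 19(x + 6)² -81(y + 4)² = 2151 + 684 - 1296 = 1539
Dividing both sides by 1539: (x + 6)²/81 - (y + 4)²/19 = 1
Hyperbola, center (-6, -4), transverse axis horizontal; a² = 81, b² = 19.
a = 9. Vertices at (h ± a, k).

(-15, -4) and (3, -4)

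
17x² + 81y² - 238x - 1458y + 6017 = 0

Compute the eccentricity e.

e = 8/9

Group: 17(x² - 14x) + 81(y² - 18y) = -6017
17(x - 7)² + 81(y - 9)² = -6017 + 833 + 6561 = 1377
Divide by 1377: (x - 7)²/81 + (y - 9)²/17 = 1
Ellipse, center (7, 9), major axis horizontal; a² = 81, b² = 17.
c² = a² - b² = 64, so c = 8.
e = c/a = 8/9.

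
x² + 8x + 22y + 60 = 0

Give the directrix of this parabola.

Only x is squared. Complete the square in x: (x + 4)² = -22(y + 2).
Vertex (-4, -2); 4p = -22 so p = -11/2. Opens down.
Directrix is the horizontal line y = k − p = -2 − (-11/2) = 7/2.

y = 7/2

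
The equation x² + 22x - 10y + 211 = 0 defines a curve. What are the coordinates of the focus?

(-11, 23/2)

Only x is squared. Complete the square in x: (x + 11)² = 10(y - 9).
Vertex (-11, 9); 4p = 10 so p = 5/2. Opens up.
Focus is p units from the vertex along the axis: (h, k + p).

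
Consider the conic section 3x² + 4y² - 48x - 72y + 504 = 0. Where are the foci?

(7, 9) and (9, 9)

Rearranging, 3(x² - 16x) + 4(y² - 18y) = -504.
Complete the square in x and y: 3(x - 8)² + 4(y - 9)² = -504 + 192 + 324 = 12
Dividing both sides by 12: (x - 8)²/4 + (y - 9)²/3 = 1
Ellipse, center (8, 9), major axis horizontal; a² = 4, b² = 3.
c² = a² - b² = 4 - 3 = 1, so c = 1.
Foci lie on the horizontal axis through the center: (h ± c, k).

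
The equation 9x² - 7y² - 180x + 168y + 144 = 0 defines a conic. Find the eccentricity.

9(x² - 20x) -7(y² - 24y) = -144
Completing the square gives 9(x - 10)² -7(y - 12)² = -144 + 900 - 1008 = -252.
Dividing both sides by -252: (y - 12)²/36 - (x - 10)²/28 = 1
Hyperbola, center (10, 12), transverse axis vertical; a² = 36, b² = 28.
c² = a² + b² = 64, so c = 8.
e = c/a = 8/6 = 4/3.

e = 4/3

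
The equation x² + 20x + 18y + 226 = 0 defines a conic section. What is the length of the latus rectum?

Only x is squared. Complete the square in x: (x + 10)² = -18(y + 7).
Vertex (-10, -7); 4p = -18 so p = -9/2. Opens down.
Latus rectum length = |4p| = 18.

18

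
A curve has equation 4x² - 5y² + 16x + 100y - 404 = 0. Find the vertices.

(-2, 6) and (-2, 14)

4(x² + 4x) -5(y² - 20y) = 404
Complete the square: 4(x + 2)² -5(y - 10)² = 404 + 16 - 500 = -80
Divide by -80: (y - 10)²/16 - (x + 2)²/20 = 1
Hyperbola, center (-2, 10), transverse axis vertical; a² = 16, b² = 20.
a = 4. Vertices at (h, k ± a).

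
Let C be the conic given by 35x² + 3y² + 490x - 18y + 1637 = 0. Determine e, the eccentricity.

35(x² + 14x) + 3(y² - 6y) = -1637
Complete the square in x and y: 35(x + 7)² + 3(y - 3)² = -1637 + 1715 + 27 = 105
Dividing both sides by 105: (x + 7)²/3 + (y - 3)²/35 = 1
Ellipse, center (-7, 3), major axis vertical; a² = 35, b² = 3.
c² = a² - b² = 32, so c = 4√2.
e = c/a = 4√2/√35 = 4√70/35.

e = 4√70/35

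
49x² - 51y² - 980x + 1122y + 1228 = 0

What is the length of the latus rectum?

Group the x- and y-terms: 49(x² - 20x) -51(y² - 22y) = -1228
49(x - 10)² -51(y - 11)² = -1228 + 4900 - 6171 = -2499
Dividing both sides by -2499: (y - 11)²/49 - (x - 10)²/51 = 1
Hyperbola, center (10, 11), transverse axis vertical; a² = 49, b² = 51.
Latus rectum length = 2b²/a = 2·51/7 = 102/7.

102/7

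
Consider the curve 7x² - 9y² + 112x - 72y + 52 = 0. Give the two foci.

Group the x- and y-terms: 7(x² + 16x) -9(y² + 8y) = -52
Complete the square in x and y: 7(x + 8)² -9(y + 4)² = -52 + 448 - 144 = 252
Divide through by 252 to get (x + 8)²/36 - (y + 4)²/28 = 1.
Hyperbola, center (-8, -4), transverse axis horizontal; a² = 36, b² = 28.
c² = a² + b² = 36 + 28 = 64, so c = 8.
Foci lie on the horizontal axis through the center: (h ± c, k).

(-16, -4) and (0, -4)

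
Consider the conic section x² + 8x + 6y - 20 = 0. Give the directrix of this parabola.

y = 15/2

Only x is squared. Complete the square in x: (x + 4)² = -6(y - 6).
Vertex (-4, 6); 4p = -6 so p = -3/2. Opens down.
Directrix is the horizontal line y = k − p = 6 − (-3/2) = 15/2.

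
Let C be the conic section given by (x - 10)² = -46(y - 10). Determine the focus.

(10, -3/2)

Vertex (10, 10); 4p = -46 so p = -23/2. Opens down.
Focus is p units from the vertex along the axis: (h, k + p).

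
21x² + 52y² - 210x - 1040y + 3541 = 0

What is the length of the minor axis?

2√42

Group: 21(x² - 10x) + 52(y² - 20y) = -3541
Completing the square gives 21(x - 5)² + 52(y - 10)² = -3541 + 525 + 5200 = 2184.
Divide by 2184: (x - 5)²/104 + (y - 10)²/42 = 1
Ellipse, center (5, 10), major axis horizontal; a² = 104, b² = 42.
b² = 42 so b = √42; the minor axis has length 2b = 2√42.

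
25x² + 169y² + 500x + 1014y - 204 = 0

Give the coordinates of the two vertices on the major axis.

(-23, -3) and (3, -3)

Rearranging, 25(x² + 20x) + 169(y² + 6y) = 204.
25(x + 10)² + 169(y + 3)² = 204 + 2500 + 1521 = 4225
Divide by 4225: (x + 10)²/169 + (y + 3)²/25 = 1
Ellipse, center (-10, -3), major axis horizontal; a² = 169, b² = 25.
a = 13. Vertices at (h ± a, k).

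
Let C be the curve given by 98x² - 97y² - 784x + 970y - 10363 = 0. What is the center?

Collect terms: 98(x² - 8x) -97(y² - 10y) = 10363
Complete the square in x and y: 98(x - 4)² -97(y - 5)² = 10363 + 1568 - 2425 = 9506
Divide through by 9506 to get (x - 4)²/97 - (y - 5)²/98 = 1.
Hyperbola with center (4, 5).

(4, 5)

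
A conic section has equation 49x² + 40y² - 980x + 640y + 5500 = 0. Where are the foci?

(10, -11) and (10, -5)

Group: 49(x² - 20x) + 40(y² + 16y) = -5500
Complete the square in x and y: 49(x - 10)² + 40(y + 8)² = -5500 + 4900 + 2560 = 1960
Divide through by 1960 to get (x - 10)²/40 + (y + 8)²/49 = 1.
Ellipse, center (10, -8), major axis vertical; a² = 49, b² = 40.
c² = a² - b² = 49 - 40 = 9, so c = 3.
Foci lie on the vertical axis through the center: (h, k ± c).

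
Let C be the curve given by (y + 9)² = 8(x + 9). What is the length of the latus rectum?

8

Vertex (-9, -9); 4p = 8 so p = 2. Opens right.
Latus rectum length = |4p| = 8.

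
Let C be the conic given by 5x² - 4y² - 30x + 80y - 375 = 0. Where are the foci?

(0, 10) and (6, 10)

Group the x- and y-terms: 5(x² - 6x) -4(y² - 20y) = 375
Complete the square: 5(x - 3)² -4(y - 10)² = 375 + 45 - 400 = 20
Divide through by 20 to get (x - 3)²/4 - (y - 10)²/5 = 1.
Hyperbola, center (3, 10), transverse axis horizontal; a² = 4, b² = 5.
c² = a² + b² = 4 + 5 = 9, so c = 3.
Foci lie on the horizontal axis through the center: (h ± c, k).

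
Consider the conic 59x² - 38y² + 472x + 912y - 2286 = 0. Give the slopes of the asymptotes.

Collect terms: 59(x² + 8x) -38(y² - 24y) = 2286
Complete the square: 59(x + 4)² -38(y - 12)² = 2286 + 944 - 5472 = -2242
Divide by -2242: (y - 12)²/59 - (x + 4)²/38 = 1
Hyperbola, center (-4, 12), transverse axis vertical; a² = 59, b² = 38.
For a vertical hyperbola the asymptotes have slope ±a/b.
Here that is ±√59/√38 = ±√2242/38.

√2242/38 and -√2242/38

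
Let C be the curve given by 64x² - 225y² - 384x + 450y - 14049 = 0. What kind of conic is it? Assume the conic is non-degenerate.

hyperbola

No xy term. Coefficients of x² and y² are A = 64, C = -225.
A and C have opposite signs ⇒ hyperbola.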